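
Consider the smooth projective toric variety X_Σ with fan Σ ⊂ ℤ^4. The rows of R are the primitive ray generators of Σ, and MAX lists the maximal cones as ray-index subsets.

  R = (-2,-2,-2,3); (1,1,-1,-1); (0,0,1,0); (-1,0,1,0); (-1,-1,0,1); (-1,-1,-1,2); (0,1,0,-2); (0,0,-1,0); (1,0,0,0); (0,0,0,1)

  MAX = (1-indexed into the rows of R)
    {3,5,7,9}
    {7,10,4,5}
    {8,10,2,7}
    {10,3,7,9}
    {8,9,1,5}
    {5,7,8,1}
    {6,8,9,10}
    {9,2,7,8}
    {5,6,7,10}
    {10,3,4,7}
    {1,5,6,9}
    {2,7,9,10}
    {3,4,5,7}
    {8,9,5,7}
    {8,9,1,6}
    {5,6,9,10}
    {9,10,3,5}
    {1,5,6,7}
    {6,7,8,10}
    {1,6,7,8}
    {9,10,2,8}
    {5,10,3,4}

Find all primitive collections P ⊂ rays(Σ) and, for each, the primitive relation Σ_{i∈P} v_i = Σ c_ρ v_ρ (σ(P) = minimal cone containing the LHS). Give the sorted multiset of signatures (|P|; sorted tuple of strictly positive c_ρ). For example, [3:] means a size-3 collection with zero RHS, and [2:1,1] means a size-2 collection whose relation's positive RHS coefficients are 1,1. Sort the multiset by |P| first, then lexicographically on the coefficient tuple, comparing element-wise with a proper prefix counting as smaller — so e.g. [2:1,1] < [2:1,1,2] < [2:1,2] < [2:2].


|primitive collections| = 20. Relations:

  P = {3,8}:  v_{3} + v_{8} = 0  →  sig = [2:]
  P = {2,5}:  v_{2} + v_{5} = v_{8}  →  sig = [2:1]
  P = {4,9}:  v_{4} + v_{9} = v_{3}  →  sig = [2:1]
  P = {1,3}:  v_{1} + v_{3} = v_{5} + v_{6}  →  sig = [2:1,1]
  P = {2,4}:  v_{2} + v_{4} = v_{7} + v_{10}  →  sig = [2:1,1]
  P = {3,6}:  v_{3} + v_{6} = v_{5} + v_{10}  →  sig = [2:1,1]
  P = {2,3}:  v_{2} + v_{3} = v_{7} + v_{9} + v_{10}  →  sig = [2:1,1,1]
  P = {4,8}:  v_{4} + v_{8} = v_{5} + v_{7} + v_{10}  →  sig = [2:1,1,1]
  P = {1,4}:  v_{1} + v_{4} = 2·v_{5} + v_{6} + v_{7} + v_{10}  →  sig = [2:1,1,1,2]
  P = {1,2}:  v_{1} + v_{2} = v_{6} + 2·v_{8}  →  sig = [2:1,2]
  P = {2,6}:  v_{2} + v_{6} = 2·v_{8} + v_{10}  →  sig = [2:1,2]
  P = {4,6}:  v_{4} + v_{6} = 2·v_{5} + v_{7} + 2·v_{10}  →  sig = [2:1,2,2]
  P = {1,10}:  v_{1} + v_{10} = 2·v_{6}  →  sig = [2:2]
  P = {5,6,8}:  v_{5} + v_{6} + v_{8} = v_{1}  →  sig = [3:1]
  P = {5,8,10}:  v_{5} + v_{8} + v_{10} = v_{6}  →  sig = [3:1]
  P = {6,7,9}:  v_{6} + v_{7} + v_{9} = v_{8}  →  sig = [3:1]
  P = {1,7,9}:  v_{1} + v_{7} + v_{9} = v_{5} + 2·v_{8}  →  sig = [3:1,2]
  P = {5,7,9,10}:  v_{5} + v_{7} + v_{9} + v_{10} = 0  →  sig = [4:]
  P = {3,5,7,10}:  v_{3} + v_{5} + v_{7} + v_{10} = v_{4}  →  sig = [4:1]
  P = {7,8,9,10}:  v_{7} + v_{8} + v_{9} + v_{10} = v_{2}  →  sig = [4:1]

so the primitive-relation signature multiset is
[[2:], [2:1], [2:1], [2:1,1], [2:1,1], [2:1,1], [2:1,1,1], [2:1,1,1], [2:1,1,1,2], [2:1,2], [2:1,2], [2:1,2,2], [2:2], [3:1], [3:1], [3:1], [3:1,2], [4:], [4:1], [4:1]]


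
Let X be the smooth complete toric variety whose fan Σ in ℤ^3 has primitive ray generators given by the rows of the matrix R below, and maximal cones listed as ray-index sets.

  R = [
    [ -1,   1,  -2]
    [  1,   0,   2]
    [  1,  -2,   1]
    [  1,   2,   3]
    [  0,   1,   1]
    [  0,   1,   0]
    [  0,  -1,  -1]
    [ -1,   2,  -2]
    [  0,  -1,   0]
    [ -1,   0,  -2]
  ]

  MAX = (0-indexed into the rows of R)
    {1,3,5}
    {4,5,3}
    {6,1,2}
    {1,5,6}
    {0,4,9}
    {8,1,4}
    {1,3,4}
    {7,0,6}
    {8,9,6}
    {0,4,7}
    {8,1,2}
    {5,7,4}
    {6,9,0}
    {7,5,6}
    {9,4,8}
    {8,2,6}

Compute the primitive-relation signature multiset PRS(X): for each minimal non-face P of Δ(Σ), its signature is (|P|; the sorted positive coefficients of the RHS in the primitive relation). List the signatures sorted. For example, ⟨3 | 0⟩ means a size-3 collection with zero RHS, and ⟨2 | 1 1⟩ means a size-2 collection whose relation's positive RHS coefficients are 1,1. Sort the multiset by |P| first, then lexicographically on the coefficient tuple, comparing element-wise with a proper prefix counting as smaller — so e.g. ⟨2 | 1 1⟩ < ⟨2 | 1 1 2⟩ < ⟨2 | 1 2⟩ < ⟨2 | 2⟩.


Minimal non-faces — 23 found among 10 rays, 16 max cones:

  P={1,9}:  v_{1} + v_{9} = 0  ⇒ sig = ⟨2 | 0⟩
  P={4,6}:  v_{4} + v_{6} = 0  ⇒ sig = ⟨2 | 0⟩
  P={5,8}:  v_{5} + v_{8} = 0  ⇒ sig = ⟨2 | 0⟩
  P={0,1}:  v_{0} + v_{1} = v_{5}  ⇒ sig = ⟨2 | 1⟩
  P={0,2}:  v_{0} + v_{2} = v_{6}  ⇒ sig = ⟨2 | 1⟩
  P={0,5}:  v_{0} + v_{5} = v_{7}  ⇒ sig = ⟨2 | 1⟩
  P={0,8}:  v_{0} + v_{8} = v_{9}  ⇒ sig = ⟨2 | 1⟩
  P={5,9}:  v_{5} + v_{9} = v_{0}  ⇒ sig = ⟨2 | 1⟩
  P={7,8}:  v_{7} + v_{8} = v_{0}  ⇒ sig = ⟨2 | 1⟩
  P={2,4}:  v_{2} + v_{4} = v_{1} + v_{8}  ⇒ sig = ⟨2 | 1 1⟩
  P={2,5}:  v_{2} + v_{5} = v_{1} + v_{6}  ⇒ sig = ⟨2 | 1 1⟩
  P={2,7}:  v_{2} + v_{7} = v_{5} + v_{6}  ⇒ sig = ⟨2 | 1 1⟩
  P={2,9}:  v_{2} + v_{9} = v_{6} + v_{8}  ⇒ sig = ⟨2 | 1 1⟩
  P={3,6}:  v_{3} + v_{6} = v_{1} + v_{5}  ⇒ sig = ⟨2 | 1 1⟩
  P={3,8}:  v_{3} + v_{8} = v_{1} + v_{4}  ⇒ sig = ⟨2 | 1 1⟩
  P={3,9}:  v_{3} + v_{9} = v_{4} + v_{5}  ⇒ sig = ⟨2 | 1 1⟩
  P={0,3}:  v_{0} + v_{3} = v_{4} + 2·v_{5}  ⇒ sig = ⟨2 | 1 2⟩
  P={3,7}:  v_{3} + v_{7} = v_{4} + 3·v_{5}  ⇒ sig = ⟨2 | 1 3⟩
  P={1,7}:  v_{1} + v_{7} = 2·v_{5}  ⇒ sig = ⟨2 | 2⟩
  P={2,3}:  v_{2} + v_{3} = 2·v_{1}  ⇒ sig = ⟨2 | 2⟩
  P={7,9}:  v_{7} + v_{9} = 2·v_{0}  ⇒ sig = ⟨2 | 2⟩
  P={1,4,5}:  v_{1} + v_{4} + v_{5} = v_{3}  ⇒ sig = ⟨3 | 1⟩
  P={1,6,8}:  v_{1} + v_{6} + v_{8} = v_{2}  ⇒ sig = ⟨3 | 1⟩

Hence PRS(X_Σ) =
{ ⟨2 | 0⟩ ×3,  ⟨2 | 1⟩ ×6,  ⟨2 | 1 1⟩ ×7,  ⟨2 | 1 2⟩,  ⟨2 | 1 3⟩,  ⟨2 | 2⟩ ×3,  ⟨3 | 1⟩ ×2 }


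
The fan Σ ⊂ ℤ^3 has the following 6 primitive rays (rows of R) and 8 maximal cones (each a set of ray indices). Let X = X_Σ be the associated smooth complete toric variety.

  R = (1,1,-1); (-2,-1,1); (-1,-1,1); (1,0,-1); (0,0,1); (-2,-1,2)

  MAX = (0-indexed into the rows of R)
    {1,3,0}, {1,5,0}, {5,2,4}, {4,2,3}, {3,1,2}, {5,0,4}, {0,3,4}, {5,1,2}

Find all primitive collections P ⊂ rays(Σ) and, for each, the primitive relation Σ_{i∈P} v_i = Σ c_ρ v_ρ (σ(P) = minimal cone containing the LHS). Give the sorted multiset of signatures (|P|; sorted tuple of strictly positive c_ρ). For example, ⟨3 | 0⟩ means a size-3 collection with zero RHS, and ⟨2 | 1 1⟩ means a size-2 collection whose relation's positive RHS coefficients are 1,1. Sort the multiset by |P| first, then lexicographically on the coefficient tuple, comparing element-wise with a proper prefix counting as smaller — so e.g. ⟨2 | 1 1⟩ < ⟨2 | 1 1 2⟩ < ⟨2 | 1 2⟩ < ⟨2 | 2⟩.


3 collections generate NE(X_Σ); each relation:

  P={0,2}:  v_{0} + v_{2} = 0  →  sig = ⟨2 | 0⟩
  P={1,4}:  v_{1} + v_{4} = v_{5}  →  sig = ⟨2 | 1⟩
  P={3,5}:  v_{3} + v_{5} = v_{2}  →  sig = ⟨2 | 1⟩

Signatures (|P|; sorted positive RHS coefficients), sorted:
[⟨2 | 0⟩, ⟨2 | 1⟩, ⟨2 | 1⟩]


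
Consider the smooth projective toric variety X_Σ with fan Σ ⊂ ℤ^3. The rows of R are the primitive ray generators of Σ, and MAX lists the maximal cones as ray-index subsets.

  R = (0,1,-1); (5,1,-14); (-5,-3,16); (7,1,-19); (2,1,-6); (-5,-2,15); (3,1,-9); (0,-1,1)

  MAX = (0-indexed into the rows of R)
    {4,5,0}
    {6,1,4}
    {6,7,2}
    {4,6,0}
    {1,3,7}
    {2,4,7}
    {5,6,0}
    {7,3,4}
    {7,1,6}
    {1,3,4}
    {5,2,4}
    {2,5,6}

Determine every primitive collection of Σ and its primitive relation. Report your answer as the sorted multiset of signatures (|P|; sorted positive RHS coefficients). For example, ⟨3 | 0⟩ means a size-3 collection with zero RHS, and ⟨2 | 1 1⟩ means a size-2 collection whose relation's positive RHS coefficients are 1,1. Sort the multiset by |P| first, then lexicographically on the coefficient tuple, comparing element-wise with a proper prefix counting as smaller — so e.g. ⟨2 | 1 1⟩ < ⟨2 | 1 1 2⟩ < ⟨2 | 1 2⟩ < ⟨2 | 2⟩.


The 14 primitive collections of Σ (r=8, n=3):

  • {0,7}:  v_{0} + v_{7} = 0  ⇒ sig = ⟨2 | 0⟩
  • {0,2}:  v_{0} + v_{2} = v_{5}  ⇒ sig = ⟨2 | 1⟩
  • {1,5}:  v_{1} + v_{5} = v_{7}  ⇒ sig = ⟨2 | 1⟩
  • {5,7}:  v_{5} + v_{7} = v_{2}  ⇒ sig = ⟨2 | 1⟩
  • {0,1}:  v_{0} + v_{1} = v_{4} + v_{6}  ⇒ sig = ⟨2 | 1 1⟩
  • {0,3}:  v_{0} + v_{3} = v_{1} + v_{4}  ⇒ sig = ⟨2 | 1 1⟩
  • {3,5}:  v_{3} + v_{5} = v_{4} + 2·v_{7}  ⇒ sig = ⟨2 | 1 2⟩
  • {2,3}:  v_{2} + v_{3} = v_{4} + 3·v_{7}  ⇒ sig = ⟨2 | 1 3⟩
  • {1,2}:  v_{1} + v_{2} = 2·v_{7}  ⇒ sig = ⟨2 | 2⟩
  • {3,6}:  v_{3} + v_{6} = 2·v_{1}  ⇒ sig = ⟨2 | 2⟩
  • {4,5,6}:  v_{4} + v_{5} + v_{6} = 0  ⇒ sig = ⟨3 | 0⟩
  • {1,4,7}:  v_{1} + v_{4} + v_{7} = v_{3}  ⇒ sig = ⟨3 | 1⟩
  • {2,4,6}:  v_{2} + v_{4} + v_{6} = v_{7}  ⇒ sig = ⟨3 | 1⟩
  • {4,6,7}:  v_{4} + v_{6} + v_{7} = v_{1}  ⇒ sig = ⟨3 | 1⟩

Signatures (|P|; sorted positive RHS coefficients), sorted:
    |P|=2: 10 collections, coeffs (), (1), (1), (1), (1,1), (1,1), (1,2), (1,3), (2), (2)
    |P|=3: 4 collections, coeffs (), (1), (1), (1)


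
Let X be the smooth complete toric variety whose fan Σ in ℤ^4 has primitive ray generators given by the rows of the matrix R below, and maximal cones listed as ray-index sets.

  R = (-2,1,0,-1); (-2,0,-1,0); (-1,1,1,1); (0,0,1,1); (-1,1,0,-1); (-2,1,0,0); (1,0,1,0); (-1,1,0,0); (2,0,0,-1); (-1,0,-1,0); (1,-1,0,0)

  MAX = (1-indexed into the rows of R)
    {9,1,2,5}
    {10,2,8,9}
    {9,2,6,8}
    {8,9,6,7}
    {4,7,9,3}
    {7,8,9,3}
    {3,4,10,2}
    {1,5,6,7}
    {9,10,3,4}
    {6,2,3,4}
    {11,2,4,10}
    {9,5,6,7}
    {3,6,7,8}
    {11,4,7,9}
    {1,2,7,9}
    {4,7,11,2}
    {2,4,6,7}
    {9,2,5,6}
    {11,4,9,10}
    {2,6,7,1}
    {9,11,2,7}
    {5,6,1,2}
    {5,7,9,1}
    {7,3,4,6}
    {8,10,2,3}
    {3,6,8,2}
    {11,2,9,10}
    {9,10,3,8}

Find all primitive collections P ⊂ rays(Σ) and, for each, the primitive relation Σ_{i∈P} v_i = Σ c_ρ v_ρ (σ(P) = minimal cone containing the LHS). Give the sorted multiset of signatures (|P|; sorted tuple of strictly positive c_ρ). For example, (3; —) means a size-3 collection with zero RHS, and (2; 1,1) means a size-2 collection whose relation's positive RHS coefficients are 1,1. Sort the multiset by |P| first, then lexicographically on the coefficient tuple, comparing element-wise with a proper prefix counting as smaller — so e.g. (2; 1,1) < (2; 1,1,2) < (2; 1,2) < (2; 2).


Primitive collections (25):

  P = {7,10}:  v_{7} + v_{10} = 0 ; sig = (2; —)
  P = {8,11}:  v_{8} + v_{11} = 0 ; sig = (2; —)
  P = {3,11}:  v_{3} + v_{11} = v_{4} ; sig = (2; 1)
  P = {4,8}:  v_{4} + v_{8} = v_{3} ; sig = (2; 1)
  P = {1,8}:  v_{1} + v_{8} = v_{5} + v_{6} ; sig = (2; 1,1)
  P = {1,10}:  v_{1} + v_{10} = v_{2} + v_{5} ; sig = (2; 1,1)
  P = {4,5}:  v_{4} + v_{5} = v_{6} + v_{7} ; sig = (2; 1,1)
  P = {6,10}:  v_{6} + v_{10} = v_{2} + v_{8} ; sig = (2; 1,1)
  P = {6,11}:  v_{6} + v_{11} = v_{2} + v_{7} ; sig = (2; 1,1)
  P = {3,5}:  v_{3} + v_{5} = v_{6} + v_{7} + v_{8} ; sig = (2; 1,1,1)
  P = {5,10}:  v_{5} + v_{10} = v_{2} + v_{6} + v_{9} ; sig = (2; 1,1,1)
  P = {1,4}:  v_{1} + v_{4} = v_{2} + v_{6} + 2·v_{7} ; sig = (2; 1,1,2)
  P = {1,3}:  v_{1} + v_{3} = 2·v_{6} + v_{7} ; sig = (2; 1,2)
  P = {5,8}:  v_{5} + v_{8} = 2·v_{6} + v_{9} ; sig = (2; 1,2)
  P = {5,11}:  v_{5} + v_{11} = 2·v_{2} + 2·v_{7} + v_{9} ; sig = (2; 1,2,2)
  P = {1,11}:  v_{1} + v_{11} = 3·v_{2} + 3·v_{7} + v_{9} ; sig = (2; 1,3,3)
  P = {2,4,9}:  v_{2} + v_{4} + v_{9} = 0 ; sig = (3; —)
  P = {2,3,9}:  v_{2} + v_{3} + v_{9} = v_{8} ; sig = (3; 1)
  P = {2,5,7}:  v_{2} + v_{5} + v_{7} = v_{1} ; sig = (3; 1)
  P = {2,7,8}:  v_{2} + v_{7} + v_{8} = v_{6} ; sig = (3; 1)
  P = {2,3,7}:  v_{2} + v_{3} + v_{7} = v_{4} + v_{6} ; sig = (3; 1,1)
  P = {4,6,9}:  v_{4} + v_{6} + v_{9} = v_{7} + v_{8} ; sig = (3; 1,1)
  P = {3,6,9}:  v_{3} + v_{6} + v_{9} = v_{7} + 2·v_{8} ; sig = (3; 1,2)
  P = {1,6,9}:  v_{1} + v_{6} + v_{9} = 2·v_{5} ; sig = (3; 2)
  P = {2,6,7,9}:  v_{2} + v_{6} + v_{7} + v_{9} = v_{5} ; sig = (4; 1)

Signatures (|P|; sorted positive RHS coefficients), sorted:
{ (2; —) ×2,  (2; 1) ×2,  (2; 1,1) ×5,  (2; 1,1,1) ×2,  (2; 1,1,2),  (2; 1,2) ×2,  (2; 1,2,2),  (2; 1,3,3),  (3; —),  (3; 1) ×3,  (3; 1,1) ×2,  (3; 1,2),  (3; 2),  (4; 1) }


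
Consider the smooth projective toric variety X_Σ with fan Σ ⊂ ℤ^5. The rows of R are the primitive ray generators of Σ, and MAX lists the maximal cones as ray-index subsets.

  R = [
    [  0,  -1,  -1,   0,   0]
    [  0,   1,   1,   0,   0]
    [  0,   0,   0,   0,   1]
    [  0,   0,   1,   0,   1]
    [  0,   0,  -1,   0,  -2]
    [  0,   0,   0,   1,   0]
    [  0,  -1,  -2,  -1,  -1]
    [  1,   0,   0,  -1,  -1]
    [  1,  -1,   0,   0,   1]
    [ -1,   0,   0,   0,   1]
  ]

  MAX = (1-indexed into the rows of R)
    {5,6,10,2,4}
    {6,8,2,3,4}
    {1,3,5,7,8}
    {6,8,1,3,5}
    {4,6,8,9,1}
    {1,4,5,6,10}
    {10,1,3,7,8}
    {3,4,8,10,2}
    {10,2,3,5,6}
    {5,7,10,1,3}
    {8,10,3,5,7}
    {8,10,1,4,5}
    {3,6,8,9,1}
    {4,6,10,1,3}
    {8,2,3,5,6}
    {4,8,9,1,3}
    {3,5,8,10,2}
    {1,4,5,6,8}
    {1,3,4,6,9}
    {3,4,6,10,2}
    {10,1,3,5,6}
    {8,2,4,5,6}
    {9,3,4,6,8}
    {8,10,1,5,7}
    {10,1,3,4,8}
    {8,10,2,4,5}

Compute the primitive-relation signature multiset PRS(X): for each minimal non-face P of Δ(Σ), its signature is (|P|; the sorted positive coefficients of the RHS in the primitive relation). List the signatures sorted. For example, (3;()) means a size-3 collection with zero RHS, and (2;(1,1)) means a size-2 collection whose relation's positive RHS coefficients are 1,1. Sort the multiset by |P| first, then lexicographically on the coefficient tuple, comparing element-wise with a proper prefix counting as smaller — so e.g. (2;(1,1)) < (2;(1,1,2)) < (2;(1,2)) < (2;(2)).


12 collections generate NE(X_Σ); each relation:

  P = {1,2}:  v_{1} + v_{2} = 0  ⇒ sig = (2;())
  P = {4,7}:  v_{4} + v_{7} = v_{1} + v_{8} + v_{10}  ⇒ sig = (2;(1,1,1))
  P = {5,9}:  v_{5} + v_{9} = v_{1} + v_{6} + v_{8}  ⇒ sig = (2;(1,1,1))
  P = {6,7}:  v_{6} + v_{7} = v_{1} + v_{3} + v_{5}  ⇒ sig = (2;(1,1,1))
  P = {9,10}:  v_{9} + v_{10} = v_{1} + v_{3} + v_{4}  ⇒ sig = (2;(1,1,1))
  P = {2,7}:  v_{2} + v_{7} = v_{3} + v_{5} + v_{8} + v_{10}  ⇒ sig = (2;(1,1,1,1))
  P = {2,9}:  v_{2} + v_{9} = v_{3} + v_{4} + v_{6} + v_{8}  ⇒ sig = (2;(1,1,1,1))
  P = {7,9}:  v_{7} + v_{9} = 2·v_{1} + v_{3} + v_{8}  ⇒ sig = (2;(1,1,2))
  P = {3,4,5}:  v_{3} + v_{4} + v_{5} = 0  ⇒ sig = (3;())
  P = {6,8,10}:  v_{6} + v_{8} + v_{10} = 0  ⇒ sig = (3;())
  P = {1,3,4,6,8}:  v_{1} + v_{3} + v_{4} + v_{6} + v_{8} = v_{9}  ⇒ sig = (5;(1))
  P = {1,3,5,8,10}:  v_{1} + v_{3} + v_{5} + v_{8} + v_{10} = v_{7}  ⇒ sig = (5;(1))

Sorted signature multiset PRS(X):
    |P|=2: 8 collections, coeffs (), (1,1,1), (1,1,1), (1,1,1), (1,1,1), (1,1,1,1), (1,1,1,1), (1,1,2)
    |P|=3: 2 collections, coeffs (), ()
    |P|=5: 2 collections, coeffs (1), (1)


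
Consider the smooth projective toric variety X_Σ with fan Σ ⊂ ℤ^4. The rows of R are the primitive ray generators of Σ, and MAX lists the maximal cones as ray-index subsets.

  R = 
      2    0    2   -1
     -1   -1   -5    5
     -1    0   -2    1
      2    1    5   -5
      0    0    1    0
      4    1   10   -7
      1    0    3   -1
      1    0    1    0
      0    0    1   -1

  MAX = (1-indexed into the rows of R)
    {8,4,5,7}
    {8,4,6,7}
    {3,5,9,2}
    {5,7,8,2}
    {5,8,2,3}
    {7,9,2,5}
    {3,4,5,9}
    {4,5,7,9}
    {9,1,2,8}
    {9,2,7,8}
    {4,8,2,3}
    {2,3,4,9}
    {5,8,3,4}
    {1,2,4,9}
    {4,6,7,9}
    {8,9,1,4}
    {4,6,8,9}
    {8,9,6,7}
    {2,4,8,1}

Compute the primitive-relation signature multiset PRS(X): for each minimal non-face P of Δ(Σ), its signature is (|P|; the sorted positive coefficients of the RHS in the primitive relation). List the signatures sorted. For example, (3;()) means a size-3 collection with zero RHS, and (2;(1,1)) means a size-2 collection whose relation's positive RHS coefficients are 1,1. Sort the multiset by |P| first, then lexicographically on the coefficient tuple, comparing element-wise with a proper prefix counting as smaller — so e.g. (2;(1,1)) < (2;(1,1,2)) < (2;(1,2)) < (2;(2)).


Σ has 14 primitive collections:

  P = {3,7}:  v_{3} + v_{7} = v_{5}  ⇒ sig = (2;(1))
  P = {1,3}:  v_{1} + v_{3} = v_{2} + v_{4}  ⇒ sig = (2;(1,1))
  P = {3,6}:  v_{3} + v_{6} = v_{4} + v_{7}  ⇒ sig = (2;(1,1))
  P = {1,5}:  v_{1} + v_{5} = 2·v_{8} + v_{9}  ⇒ sig = (2;(1,2))
  P = {5,6}:  v_{5} + v_{6} = v_{4} + 2·v_{7}  ⇒ sig = (2;(1,2))
  P = {1,6}:  v_{1} + v_{6} = v_{4} + 4·v_{8} + 3·v_{9}  ⇒ sig = (2;(1,3,4))
  P = {1,7}:  v_{1} + v_{7} = 3·v_{8} + 2·v_{9}  ⇒ sig = (2;(2,3))
  P = {2,6}:  v_{2} + v_{6} = 3·v_{8} + 2·v_{9}  ⇒ sig = (2;(2,3))
  P = {3,8,9}:  v_{3} + v_{8} + v_{9} = 0  ⇒ sig = (3;())
  P = {2,4,5}:  v_{2} + v_{4} + v_{5} = v_{8}  ⇒ sig = (3;(1))
  P = {5,8,9}:  v_{5} + v_{8} + v_{9} = v_{7}  ⇒ sig = (3;(1))
  P = {2,4,7}:  v_{2} + v_{4} + v_{7} = 2·v_{8} + v_{9}  ⇒ sig = (3;(1,2))
  P = {2,4,8,9}:  v_{2} + v_{4} + v_{8} + v_{9} = v_{1}  ⇒ sig = (4;(1))
  P = {4,7,8,9}:  v_{4} + v_{7} + v_{8} + v_{9} = v_{6}  ⇒ sig = (4;(1))

Signatures (|P|; sorted positive RHS coefficients), sorted:
{ (2;(1)),  (2;(1,1)) ×2,  (2;(1,2)) ×2,  (2;(1,3,4)),  (2;(2,3)) ×2,  (3;()),  (3;(1)) ×2,  (3;(1,2)),  (4;(1)) ×2 }


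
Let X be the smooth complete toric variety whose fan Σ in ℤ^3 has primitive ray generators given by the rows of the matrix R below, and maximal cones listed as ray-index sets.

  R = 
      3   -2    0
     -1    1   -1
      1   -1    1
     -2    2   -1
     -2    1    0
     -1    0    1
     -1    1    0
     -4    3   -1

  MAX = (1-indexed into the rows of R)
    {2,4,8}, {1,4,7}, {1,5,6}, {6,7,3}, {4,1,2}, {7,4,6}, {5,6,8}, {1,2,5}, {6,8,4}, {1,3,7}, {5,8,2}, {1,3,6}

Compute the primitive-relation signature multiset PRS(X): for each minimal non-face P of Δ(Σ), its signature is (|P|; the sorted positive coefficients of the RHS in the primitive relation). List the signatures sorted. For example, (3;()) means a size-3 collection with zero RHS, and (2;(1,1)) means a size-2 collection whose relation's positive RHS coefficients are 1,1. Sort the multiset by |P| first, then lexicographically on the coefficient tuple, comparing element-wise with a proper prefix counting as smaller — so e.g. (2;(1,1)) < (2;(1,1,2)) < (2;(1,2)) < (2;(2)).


|primitive collections| = 12. Relations:

  {2,3}:  v_{2} + v_{3} = 0 — sig = (2;())
  {1,8}:  v_{1} + v_{8} = v_{2} — sig = (2;(1))
  {2,6}:  v_{2} + v_{6} = v_{5} — sig = (2;(1))
  {2,7}:  v_{2} + v_{7} = v_{4} — sig = (2;(1))
  {3,4}:  v_{3} + v_{4} = v_{7} — sig = (2;(1))
  {3,5}:  v_{3} + v_{5} = v_{6} — sig = (2;(1))
  {4,5}:  v_{4} + v_{5} = v_{8} — sig = (2;(1))
  {3,8}:  v_{3} + v_{8} = v_{4} + v_{6} — sig = (2;(1,1))
  {5,7}:  v_{5} + v_{7} = v_{4} + v_{6} — sig = (2;(1,1))
  {7,8}:  v_{7} + v_{8} = 2·v_{4} + v_{6} — sig = (2;(1,2))
  {1,4,6}:  v_{1} + v_{4} + v_{6} = 0 — sig = (3;())
  {1,6,7}:  v_{1} + v_{6} + v_{7} = v_{3} — sig = (3;(1))

Hence PRS(X_Σ) =
    |P|=2: 10 collections, coeffs (), (1), (1), (1), (1), (1), (1), (1,1), (1,1), (1,2)
    |P|=3: 2 collections, coeffs (), (1)


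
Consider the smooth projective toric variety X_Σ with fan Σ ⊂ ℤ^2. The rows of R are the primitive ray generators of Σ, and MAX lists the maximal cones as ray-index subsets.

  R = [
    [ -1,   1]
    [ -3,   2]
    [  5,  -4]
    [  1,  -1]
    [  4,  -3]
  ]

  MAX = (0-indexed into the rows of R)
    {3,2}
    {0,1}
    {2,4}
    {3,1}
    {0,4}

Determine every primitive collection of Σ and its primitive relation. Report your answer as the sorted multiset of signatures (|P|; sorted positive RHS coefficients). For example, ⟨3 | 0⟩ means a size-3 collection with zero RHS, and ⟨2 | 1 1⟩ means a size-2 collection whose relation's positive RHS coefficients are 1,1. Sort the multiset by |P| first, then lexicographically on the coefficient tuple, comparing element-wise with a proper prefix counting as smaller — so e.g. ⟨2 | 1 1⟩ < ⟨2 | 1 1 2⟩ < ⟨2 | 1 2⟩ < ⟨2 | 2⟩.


Σ has 5 primitive collections:

  {0,3}:  v_{0} + v_{3} = 0 — sig = ⟨2 | 0⟩
  {0,2}:  v_{0} + v_{2} = v_{4} — sig = ⟨2 | 1⟩
  {1,4}:  v_{1} + v_{4} = v_{3} — sig = ⟨2 | 1⟩
  {3,4}:  v_{3} + v_{4} = v_{2} — sig = ⟨2 | 1⟩
  {1,2}:  v_{1} + v_{2} = 2·v_{3} — sig = ⟨2 | 2⟩

Signatures (|P|; sorted positive RHS coefficients), sorted:
    ⟨2 | 0⟩
    ⟨2 | 1⟩
    ⟨2 | 1⟩
    ⟨2 | 1⟩
    ⟨2 | 2⟩


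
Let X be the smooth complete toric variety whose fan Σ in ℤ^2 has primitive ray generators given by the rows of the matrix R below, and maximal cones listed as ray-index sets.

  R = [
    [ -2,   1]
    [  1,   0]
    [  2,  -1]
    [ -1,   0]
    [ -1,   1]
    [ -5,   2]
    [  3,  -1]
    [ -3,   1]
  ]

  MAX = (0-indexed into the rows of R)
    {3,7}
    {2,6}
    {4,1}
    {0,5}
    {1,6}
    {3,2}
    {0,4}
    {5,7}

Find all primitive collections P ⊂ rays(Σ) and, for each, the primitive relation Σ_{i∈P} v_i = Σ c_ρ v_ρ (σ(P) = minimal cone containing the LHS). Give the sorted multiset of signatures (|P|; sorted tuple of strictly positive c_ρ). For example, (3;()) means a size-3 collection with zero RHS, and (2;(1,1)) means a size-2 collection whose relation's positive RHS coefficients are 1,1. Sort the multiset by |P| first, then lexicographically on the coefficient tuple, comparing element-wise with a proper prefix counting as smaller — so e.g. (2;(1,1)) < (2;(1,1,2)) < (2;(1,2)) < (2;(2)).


Δ(Σ) — 8 vertices, 20 min non-faces:

  • {0,2}:  v_{0} + v_{2} = 0  so sig = (2;())
  • {1,3}:  v_{1} + v_{3} = 0  so sig = (2;())
  • {6,7}:  v_{6} + v_{7} = 0  so sig = (2;())
  • {0,1}:  v_{0} + v_{1} = v_{4}  so sig = (2;(1))
  • {0,3}:  v_{0} + v_{3} = v_{7}  so sig = (2;(1))
  • {0,6}:  v_{0} + v_{6} = v_{1}  so sig = (2;(1))
  • {0,7}:  v_{0} + v_{7} = v_{5}  so sig = (2;(1))
  • {1,2}:  v_{1} + v_{2} = v_{6}  so sig = (2;(1))
  • {1,7}:  v_{1} + v_{7} = v_{0}  so sig = (2;(1))
  • {2,4}:  v_{2} + v_{4} = v_{1}  so sig = (2;(1))
  • {2,5}:  v_{2} + v_{5} = v_{7}  so sig = (2;(1))
  • {2,7}:  v_{2} + v_{7} = v_{3}  so sig = (2;(1))
  • {3,4}:  v_{3} + v_{4} = v_{0}  so sig = (2;(1))
  • {3,6}:  v_{3} + v_{6} = v_{2}  so sig = (2;(1))
  • {5,6}:  v_{5} + v_{6} = v_{0}  so sig = (2;(1))
  • {1,5}:  v_{1} + v_{5} = 2·v_{0}  so sig = (2;(2))
  • {3,5}:  v_{3} + v_{5} = 2·v_{7}  so sig = (2;(2))
  • {4,6}:  v_{4} + v_{6} = 2·v_{1}  so sig = (2;(2))
  • {4,7}:  v_{4} + v_{7} = 2·v_{0}  so sig = (2;(2))
  • {4,5}:  v_{4} + v_{5} = 3·v_{0}  so sig = (2;(3))

Signatures (|P|; sorted positive RHS coefficients), sorted:
[(2;()), (2;()), (2;()), (2;(1)), (2;(1)), (2;(1)), (2;(1)), (2;(1)), (2;(1)), (2;(1)), (2;(1)), (2;(1)), (2;(1)), (2;(1)), (2;(1)), (2;(2)), (2;(2)), (2;(2)), (2;(2)), (2;(3))]


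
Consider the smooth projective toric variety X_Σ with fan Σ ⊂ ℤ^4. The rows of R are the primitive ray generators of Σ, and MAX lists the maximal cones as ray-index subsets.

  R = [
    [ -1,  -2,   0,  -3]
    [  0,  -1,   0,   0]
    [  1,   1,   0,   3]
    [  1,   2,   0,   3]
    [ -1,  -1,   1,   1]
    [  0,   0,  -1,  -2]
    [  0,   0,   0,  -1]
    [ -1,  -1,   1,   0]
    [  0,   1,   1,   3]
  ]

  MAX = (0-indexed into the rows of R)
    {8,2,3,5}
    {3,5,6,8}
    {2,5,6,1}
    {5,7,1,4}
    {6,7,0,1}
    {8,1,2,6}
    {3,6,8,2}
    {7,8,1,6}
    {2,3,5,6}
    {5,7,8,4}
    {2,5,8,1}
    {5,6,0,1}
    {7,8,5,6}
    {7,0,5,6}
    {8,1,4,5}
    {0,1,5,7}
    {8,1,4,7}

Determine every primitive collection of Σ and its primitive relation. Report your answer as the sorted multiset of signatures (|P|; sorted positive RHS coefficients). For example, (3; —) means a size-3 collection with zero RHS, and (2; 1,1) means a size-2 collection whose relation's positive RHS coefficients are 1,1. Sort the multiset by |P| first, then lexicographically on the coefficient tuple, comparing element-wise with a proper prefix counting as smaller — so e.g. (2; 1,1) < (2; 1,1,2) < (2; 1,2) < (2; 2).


The 14 primitive collections of Σ (r=9, n=4):

  P = {0,3}:  v_{0} + v_{3} = 0 ; sig = (2; —)
  P = {0,2}:  v_{0} + v_{2} = v_{1} ; sig = (2; 1)
  P = {0,8}:  v_{0} + v_{8} = v_{7} ; sig = (2; 1)
  P = {1,3}:  v_{1} + v_{3} = v_{2} ; sig = (2; 1)
  P = {3,7}:  v_{3} + v_{7} = v_{8} ; sig = (2; 1)
  P = {4,6}:  v_{4} + v_{6} = v_{7} ; sig = (2; 1)
  P = {2,7}:  v_{2} + v_{7} = v_{1} + v_{8} ; sig = (2; 1,1)
  P = {0,4}:  v_{0} + v_{4} = v_{1} + v_{5} + 2·v_{7} ; sig = (2; 1,1,2)
  P = {3,4}:  v_{3} + v_{4} = v_{1} + v_{5} + 2·v_{8} ; sig = (2; 1,1,2)
  P = {2,4}:  v_{2} + v_{4} = 2·v_{1} + v_{5} + 2·v_{8} ; sig = (2; 1,2,2)
  P = {1,5,6,8}:  v_{1} + v_{5} + v_{6} + v_{8} = 0 ; sig = (4; —)
  P = {1,5,6,7}:  v_{1} + v_{5} + v_{6} + v_{7} = v_{0} ; sig = (4; 1)
  P = {1,5,7,8}:  v_{1} + v_{5} + v_{7} + v_{8} = v_{4} ; sig = (4; 1)
  P = {2,5,6,8}:  v_{2} + v_{5} + v_{6} + v_{8} = v_{3} ; sig = (4; 1)

Sorted signature multiset PRS(X):
    (2; —)
    (2; 1)
    (2; 1)
    (2; 1)
    (2; 1)
    (2; 1)
    (2; 1,1)
    (2; 1,1,2)
    (2; 1,1,2)
    (2; 1,2,2)
    (4; —)
    (4; 1)
    (4; 1)
    (4; 1)


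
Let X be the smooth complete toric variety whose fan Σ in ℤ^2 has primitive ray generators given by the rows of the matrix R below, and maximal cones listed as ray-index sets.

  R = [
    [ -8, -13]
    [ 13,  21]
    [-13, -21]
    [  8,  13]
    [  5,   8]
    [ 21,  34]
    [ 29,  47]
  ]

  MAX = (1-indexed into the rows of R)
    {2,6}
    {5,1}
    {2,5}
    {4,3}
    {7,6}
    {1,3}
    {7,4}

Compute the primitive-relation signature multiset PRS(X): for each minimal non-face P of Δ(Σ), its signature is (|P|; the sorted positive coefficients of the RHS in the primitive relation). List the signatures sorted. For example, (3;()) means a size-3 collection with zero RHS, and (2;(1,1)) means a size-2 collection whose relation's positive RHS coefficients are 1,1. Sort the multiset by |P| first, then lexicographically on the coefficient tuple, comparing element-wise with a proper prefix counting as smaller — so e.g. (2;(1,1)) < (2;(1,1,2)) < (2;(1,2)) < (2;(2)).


|primitive collections| = 14. Relations:

  • {1,4}:  v_{1} + v_{4} = 0 — sig = (2;())
  • {2,3}:  v_{2} + v_{3} = 0 — sig = (2;())
  • {1,2}:  v_{1} + v_{2} = v_{5} — sig = (2;(1))
  • {1,6}:  v_{1} + v_{6} = v_{2} — sig = (2;(1))
  • {1,7}:  v_{1} + v_{7} = v_{6} — sig = (2;(1))
  • {2,4}:  v_{2} + v_{4} = v_{6} — sig = (2;(1))
  • {3,5}:  v_{3} + v_{5} = v_{1} — sig = (2;(1))
  • {3,6}:  v_{3} + v_{6} = v_{4} — sig = (2;(1))
  • {4,5}:  v_{4} + v_{5} = v_{2} — sig = (2;(1))
  • {4,6}:  v_{4} + v_{6} = v_{7} — sig = (2;(1))
  • {5,7}:  v_{5} + v_{7} = v_{2} + v_{6} — sig = (2;(1,1))
  • {2,7}:  v_{2} + v_{7} = 2·v_{6} — sig = (2;(2))
  • {3,7}:  v_{3} + v_{7} = 2·v_{4} — sig = (2;(2))
  • {5,6}:  v_{5} + v_{6} = 2·v_{2} — sig = (2;(2))

so the primitive-relation signature multiset is
{ (2;()) ×2,  (2;(1)) ×8,  (2;(1,1)),  (2;(2)) ×3 }


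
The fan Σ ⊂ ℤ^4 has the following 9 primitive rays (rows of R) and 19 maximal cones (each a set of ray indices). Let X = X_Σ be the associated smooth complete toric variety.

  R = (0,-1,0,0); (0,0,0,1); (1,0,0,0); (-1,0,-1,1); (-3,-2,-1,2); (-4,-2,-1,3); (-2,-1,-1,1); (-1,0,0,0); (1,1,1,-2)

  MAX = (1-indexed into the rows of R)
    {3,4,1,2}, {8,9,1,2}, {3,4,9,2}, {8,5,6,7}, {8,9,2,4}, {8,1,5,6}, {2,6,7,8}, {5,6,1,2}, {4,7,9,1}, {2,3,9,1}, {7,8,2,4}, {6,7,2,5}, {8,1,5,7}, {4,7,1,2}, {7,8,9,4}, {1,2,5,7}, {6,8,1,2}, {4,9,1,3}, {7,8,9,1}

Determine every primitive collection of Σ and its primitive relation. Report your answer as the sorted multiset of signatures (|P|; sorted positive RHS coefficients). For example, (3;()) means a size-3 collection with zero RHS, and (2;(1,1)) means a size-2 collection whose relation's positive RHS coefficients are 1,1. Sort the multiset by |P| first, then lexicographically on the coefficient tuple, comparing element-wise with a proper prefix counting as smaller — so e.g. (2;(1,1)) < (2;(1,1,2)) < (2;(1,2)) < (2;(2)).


The 14 primitive collections of Σ (r=9, n=4):

  • {3,8}:  v_{3} + v_{8} = 0 ; sig = (2;())
  • {3,6}:  v_{3} + v_{6} = v_{2} + v_{5} ; sig = (2;(1,1))
  • {3,7}:  v_{3} + v_{7} = v_{1} + v_{4} ; sig = (2;(1,1))
  • {3,5}:  v_{3} + v_{5} = v_{1} + v_{2} + v_{7} ; sig = (2;(1,1,1))
  • {6,9}:  v_{6} + v_{9} = v_{1} + v_{2} + 3·v_{8} ; sig = (2;(1,1,3))
  • {4,5}:  v_{4} + v_{5} = v_{2} + 2·v_{7} ; sig = (2;(1,2))
  • {5,9}:  v_{5} + v_{9} = v_{1} + 2·v_{8} ; sig = (2;(1,2))
  • {4,6}:  v_{4} + v_{6} = 2·v_{2} + 2·v_{7} + v_{8} ; sig = (2;(1,2,2))
  • {1,4,8}:  v_{1} + v_{4} + v_{8} = v_{7} ; sig = (3;(1))
  • {2,5,8}:  v_{2} + v_{5} + v_{8} = v_{6} ; sig = (3;(1))
  • {2,7,9}:  v_{2} + v_{7} + v_{9} = v_{8} ; sig = (3;(1))
  • {1,6,7}:  v_{1} + v_{6} + v_{7} = 2·v_{5} ; sig = (3;(2))
  • {1,2,4,9}:  v_{1} + v_{2} + v_{4} + v_{9} = 0 ; sig = (4;())
  • {1,2,7,8}:  v_{1} + v_{2} + v_{7} + v_{8} = v_{5} ; sig = (4;(1))

Signatures (|P|; sorted positive RHS coefficients), sorted:
{ (2;()),  (2;(1,1)) ×2,  (2;(1,1,1)),  (2;(1,1,3)),  (2;(1,2)) ×2,  (2;(1,2,2)),  (3;(1)) ×3,  (3;(2)),  (4;()),  (4;(1)) }


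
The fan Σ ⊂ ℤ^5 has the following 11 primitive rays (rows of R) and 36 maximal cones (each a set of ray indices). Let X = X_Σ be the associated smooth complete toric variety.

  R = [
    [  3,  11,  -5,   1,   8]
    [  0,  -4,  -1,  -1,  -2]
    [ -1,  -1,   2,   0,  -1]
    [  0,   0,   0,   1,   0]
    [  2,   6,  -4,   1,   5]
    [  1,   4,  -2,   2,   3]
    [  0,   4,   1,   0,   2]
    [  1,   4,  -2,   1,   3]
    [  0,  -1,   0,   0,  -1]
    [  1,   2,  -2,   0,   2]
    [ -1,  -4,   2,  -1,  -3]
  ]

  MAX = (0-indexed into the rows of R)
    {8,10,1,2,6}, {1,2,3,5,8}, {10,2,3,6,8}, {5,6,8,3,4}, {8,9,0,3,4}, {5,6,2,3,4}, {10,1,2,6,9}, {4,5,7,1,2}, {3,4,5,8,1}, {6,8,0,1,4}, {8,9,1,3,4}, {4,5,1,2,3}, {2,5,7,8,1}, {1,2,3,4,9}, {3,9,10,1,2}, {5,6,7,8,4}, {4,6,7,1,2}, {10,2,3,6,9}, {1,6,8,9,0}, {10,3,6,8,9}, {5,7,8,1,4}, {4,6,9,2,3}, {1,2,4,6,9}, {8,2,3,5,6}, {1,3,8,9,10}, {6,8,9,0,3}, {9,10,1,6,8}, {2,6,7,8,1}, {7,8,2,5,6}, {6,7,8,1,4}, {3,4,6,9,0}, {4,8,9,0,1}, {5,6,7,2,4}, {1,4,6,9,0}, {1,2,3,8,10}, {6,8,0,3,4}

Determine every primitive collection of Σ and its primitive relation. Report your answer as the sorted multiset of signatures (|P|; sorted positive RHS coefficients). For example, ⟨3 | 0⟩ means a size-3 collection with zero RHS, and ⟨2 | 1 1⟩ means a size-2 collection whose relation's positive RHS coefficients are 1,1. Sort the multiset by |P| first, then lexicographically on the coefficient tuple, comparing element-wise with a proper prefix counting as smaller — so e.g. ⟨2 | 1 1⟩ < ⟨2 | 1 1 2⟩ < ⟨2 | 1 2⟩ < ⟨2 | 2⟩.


Minimal non-faces — 16 found among 11 rays, 36 max cones:

  • {7,10}:  v_{7} + v_{10} = 0 — sig = ⟨2 | 0⟩
  • {3,7}:  v_{3} + v_{7} = v_{5} — sig = ⟨2 | 1⟩
  • {4,10}:  v_{4} + v_{10} = v_{9} — sig = ⟨2 | 1⟩
  • {5,10}:  v_{5} + v_{10} = v_{3} — sig = ⟨2 | 1⟩
  • {7,9}:  v_{7} + v_{9} = v_{4} — sig = ⟨2 | 1⟩
  • {0,2}:  v_{0} + v_{2} = v_{4} + v_{6} — sig = ⟨2 | 1 1⟩
  • {5,9}:  v_{5} + v_{9} = v_{3} + v_{4} — sig = ⟨2 | 1 1⟩
  • {0,5}:  v_{0} + v_{5} = v_{3} + 2·v_{4} + v_{6} + v_{8} — sig = ⟨2 | 1 1 1 2⟩
  • {0,7}:  v_{0} + v_{7} = 2·v_{4} + v_{6} + v_{8} — sig = ⟨2 | 1 1 2⟩
  • {0,10}:  v_{0} + v_{10} = v_{6} + v_{8} + 2·v_{9} — sig = ⟨2 | 1 1 2⟩
  • {1,3,6}:  v_{1} + v_{3} + v_{6} = 0 — sig = ⟨3 | 0⟩
  • {2,8,9}:  v_{2} + v_{8} + v_{9} = 0 — sig = ⟨3 | 0⟩
  • {1,5,6}:  v_{1} + v_{5} + v_{6} = v_{7} — sig = ⟨3 | 1⟩
  • {2,4,8}:  v_{2} + v_{4} + v_{8} = v_{7} — sig = ⟨3 | 1⟩
  • {0,1,3}:  v_{0} + v_{1} + v_{3} = v_{4} + v_{8} + v_{9} — sig = ⟨3 | 1 1 1⟩
  • {4,6,8,9}:  v_{4} + v_{6} + v_{8} + v_{9} = v_{0} — sig = ⟨4 | 1⟩

Sorted signature multiset PRS(X):
    ⟨2 | 0⟩
    ⟨2 | 1⟩
    ⟨2 | 1⟩
    ⟨2 | 1⟩
    ⟨2 | 1⟩
    ⟨2 | 1 1⟩
    ⟨2 | 1 1⟩
    ⟨2 | 1 1 1 2⟩
    ⟨2 | 1 1 2⟩
    ⟨2 | 1 1 2⟩
    ⟨3 | 0⟩
    ⟨3 | 0⟩
    ⟨3 | 1⟩
    ⟨3 | 1⟩
    ⟨3 | 1 1 1⟩
    ⟨4 | 1⟩


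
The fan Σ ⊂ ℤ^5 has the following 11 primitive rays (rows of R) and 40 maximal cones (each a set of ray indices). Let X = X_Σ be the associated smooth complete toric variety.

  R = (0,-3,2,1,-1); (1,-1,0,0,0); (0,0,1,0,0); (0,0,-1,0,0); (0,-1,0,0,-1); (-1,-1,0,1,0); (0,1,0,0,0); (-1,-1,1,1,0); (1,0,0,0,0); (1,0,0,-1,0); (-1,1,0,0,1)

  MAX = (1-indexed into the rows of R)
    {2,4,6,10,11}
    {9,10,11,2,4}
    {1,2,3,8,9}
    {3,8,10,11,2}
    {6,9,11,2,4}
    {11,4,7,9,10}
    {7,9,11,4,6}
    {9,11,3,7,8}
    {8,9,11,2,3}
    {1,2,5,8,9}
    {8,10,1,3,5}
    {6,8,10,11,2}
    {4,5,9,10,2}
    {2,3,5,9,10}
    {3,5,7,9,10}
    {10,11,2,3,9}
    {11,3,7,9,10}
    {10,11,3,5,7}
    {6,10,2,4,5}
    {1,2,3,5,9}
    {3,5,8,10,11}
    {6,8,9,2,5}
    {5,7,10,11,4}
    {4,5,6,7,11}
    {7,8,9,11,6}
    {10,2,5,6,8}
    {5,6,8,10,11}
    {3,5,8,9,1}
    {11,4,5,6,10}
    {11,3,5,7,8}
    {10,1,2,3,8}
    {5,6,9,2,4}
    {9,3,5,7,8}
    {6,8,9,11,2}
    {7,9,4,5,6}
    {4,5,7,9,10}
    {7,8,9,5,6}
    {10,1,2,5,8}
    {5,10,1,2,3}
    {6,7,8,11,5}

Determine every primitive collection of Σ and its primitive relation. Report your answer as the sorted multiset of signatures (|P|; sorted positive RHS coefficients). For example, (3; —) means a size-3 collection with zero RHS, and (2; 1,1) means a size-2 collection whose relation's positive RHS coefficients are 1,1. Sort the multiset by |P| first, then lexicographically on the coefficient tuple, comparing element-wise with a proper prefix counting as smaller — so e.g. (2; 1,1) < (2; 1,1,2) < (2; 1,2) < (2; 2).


The 16 primitive collections of Σ (r=11, n=5):

  • {3,4}:  v_{3} + v_{4} = 0  →  sig = (2; —)
  • {2,7}:  v_{2} + v_{7} = v_{9}  →  sig = (2; 1)
  • {3,6}:  v_{3} + v_{6} = v_{8}  →  sig = (2; 1)
  • {4,8}:  v_{4} + v_{8} = v_{6}  →  sig = (2; 1)
  • {1,4}:  v_{1} + v_{4} = v_{2} + v_{5} + v_{8}  →  sig = (2; 1,1,1)
  • {1,7}:  v_{1} + v_{7} = v_{3} + v_{5} + v_{8} + v_{9}  →  sig = (2; 1,1,1,1)
  • {1,6}:  v_{1} + v_{6} = v_{2} + v_{5} + 2·v_{8}  →  sig = (2; 1,1,2)
  • {1,11}:  v_{1} + v_{11} = 2·v_{8} + v_{10}  →  sig = (2; 1,2)
  • {5,9,11}:  v_{5} + v_{9} + v_{11} = 0  →  sig = (3; —)
  • {6,7,10}:  v_{6} + v_{7} + v_{10} = 0  →  sig = (3; —)
  • {6,9,10}:  v_{6} + v_{9} + v_{10} = v_{2}  →  sig = (3; 1)
  • {7,8,10}:  v_{7} + v_{8} + v_{10} = v_{3}  →  sig = (3; 1)
  • {2,5,11}:  v_{2} + v_{5} + v_{11} = v_{6} + v_{10}  →  sig = (3; 1,1)
  • {8,9,10}:  v_{8} + v_{9} + v_{10} = v_{2} + v_{3}  →  sig = (3; 1,1)
  • {1,9,10}:  v_{1} + v_{9} + v_{10} = 2·v_{2} + 2·v_{3} + v_{5}  →  sig = (3; 1,2,2)
  • {2,3,5,8}:  v_{2} + v_{3} + v_{5} + v_{8} = v_{1}  →  sig = (4; 1)

Sorted signature multiset PRS(X):
{ (2; —),  (2; 1) ×3,  (2; 1,1,1),  (2; 1,1,1,1),  (2; 1,1,2),  (2; 1,2),  (3; —) ×2,  (3; 1) ×2,  (3; 1,1) ×2,  (3; 1,2,2),  (4; 1) }


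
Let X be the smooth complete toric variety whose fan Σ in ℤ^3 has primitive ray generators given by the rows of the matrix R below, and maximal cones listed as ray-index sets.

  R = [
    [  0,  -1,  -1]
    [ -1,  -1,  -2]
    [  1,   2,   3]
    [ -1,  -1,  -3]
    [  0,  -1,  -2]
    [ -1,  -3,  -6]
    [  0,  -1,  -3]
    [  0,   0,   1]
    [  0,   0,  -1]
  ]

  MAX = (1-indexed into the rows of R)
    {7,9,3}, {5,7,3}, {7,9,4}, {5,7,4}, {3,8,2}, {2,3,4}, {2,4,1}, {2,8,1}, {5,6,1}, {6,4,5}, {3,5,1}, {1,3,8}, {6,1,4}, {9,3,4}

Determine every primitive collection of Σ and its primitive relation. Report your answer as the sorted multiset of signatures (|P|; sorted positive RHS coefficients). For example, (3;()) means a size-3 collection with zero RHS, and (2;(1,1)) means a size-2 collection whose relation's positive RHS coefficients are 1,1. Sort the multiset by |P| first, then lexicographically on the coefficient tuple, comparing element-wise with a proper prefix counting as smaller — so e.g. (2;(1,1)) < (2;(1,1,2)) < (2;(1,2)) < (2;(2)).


Δ(Σ) — 9 vertices, 20 min non-faces:

  P = {8,9}:  v_{8} + v_{9} = 0  ⇒ sig = (2;())
  P = {1,9}:  v_{1} + v_{9} = v_{5}  ⇒ sig = (2;(1))
  P = {2,9}:  v_{2} + v_{9} = v_{4}  ⇒ sig = (2;(1))
  P = {3,6}:  v_{3} + v_{6} = v_{7}  ⇒ sig = (2;(1))
  P = {4,8}:  v_{4} + v_{8} = v_{2}  ⇒ sig = (2;(1))
  P = {5,8}:  v_{5} + v_{8} = v_{1}  ⇒ sig = (2;(1))
  P = {5,9}:  v_{5} + v_{9} = v_{7}  ⇒ sig = (2;(1))
  P = {7,8}:  v_{7} + v_{8} = v_{5}  ⇒ sig = (2;(1))
  P = {2,5}:  v_{2} + v_{5} = v_{1} + v_{4}  ⇒ sig = (2;(1,1))
  P = {2,7}:  v_{2} + v_{7} = v_{4} + v_{5}  ⇒ sig = (2;(1,1))
  P = {6,8}:  v_{6} + v_{8} = 2·v_{1} + v_{4}  ⇒ sig = (2;(1,2))
  P = {6,9}:  v_{6} + v_{9} = v_{4} + 2·v_{5}  ⇒ sig = (2;(1,2))
  P = {6,7}:  v_{6} + v_{7} = v_{4} + 3·v_{5}  ⇒ sig = (2;(1,3))
  P = {1,7}:  v_{1} + v_{7} = 2·v_{5}  ⇒ sig = (2;(2))
  P = {2,6}:  v_{2} + v_{6} = 2·v_{1} + 2·v_{4}  ⇒ sig = (2;(2,2))
  P = {1,2,3}:  v_{1} + v_{2} + v_{3} = 0  ⇒ sig = (3;())
  P = {1,3,4}:  v_{1} + v_{3} + v_{4} = v_{9}  ⇒ sig = (3;(1))
  P = {1,4,5}:  v_{1} + v_{4} + v_{5} = v_{6}  ⇒ sig = (3;(1))
  P = {3,4,5}:  v_{3} + v_{4} + v_{5} = 2·v_{9}  ⇒ sig = (3;(2))
  P = {3,4,7}:  v_{3} + v_{4} + v_{7} = 3·v_{9}  ⇒ sig = (3;(3))

Signatures (|P|; sorted positive RHS coefficients), sorted:
[(2;()), (2;(1)), (2;(1)), (2;(1)), (2;(1)), (2;(1)), (2;(1)), (2;(1)), (2;(1,1)), (2;(1,1)), (2;(1,2)), (2;(1,2)), (2;(1,3)), (2;(2)), (2;(2,2)), (3;()), (3;(1)), (3;(1)), (3;(2)), (3;(3))]


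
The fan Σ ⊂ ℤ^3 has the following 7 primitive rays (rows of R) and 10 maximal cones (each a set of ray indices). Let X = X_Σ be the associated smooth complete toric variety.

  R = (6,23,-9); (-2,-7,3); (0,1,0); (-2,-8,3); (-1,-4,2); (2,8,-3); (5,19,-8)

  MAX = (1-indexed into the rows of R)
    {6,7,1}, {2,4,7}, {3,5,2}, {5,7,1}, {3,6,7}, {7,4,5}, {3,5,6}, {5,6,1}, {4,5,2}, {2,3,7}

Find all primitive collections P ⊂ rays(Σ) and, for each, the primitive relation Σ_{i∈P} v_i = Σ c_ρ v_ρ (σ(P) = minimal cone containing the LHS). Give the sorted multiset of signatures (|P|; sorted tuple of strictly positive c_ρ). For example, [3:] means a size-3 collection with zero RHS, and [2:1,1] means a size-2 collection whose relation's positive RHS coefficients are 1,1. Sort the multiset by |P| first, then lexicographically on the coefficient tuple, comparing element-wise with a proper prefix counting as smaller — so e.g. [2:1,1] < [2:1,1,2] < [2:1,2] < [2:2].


Minimal non-faces — 9 found among 7 rays, 10 max cones:

  {4,6}:  v_{4} + v_{6} = 0  →  sig = [2:]
  {2,6}:  v_{2} + v_{6} = v_{3}  →  sig = [2:1]
  {3,4}:  v_{3} + v_{4} = v_{2}  →  sig = [2:1]
  {1,4}:  v_{1} + v_{4} = v_{5} + v_{7}  →  sig = [2:1,1]
  {1,2}:  v_{1} + v_{2} = 2·v_{6}  →  sig = [2:2]
  {1,3}:  v_{1} + v_{3} = 3·v_{6}  →  sig = [2:3]
  {2,5,7}:  v_{2} + v_{5} + v_{7} = v_{6}  →  sig = [3:1]
  {5,6,7}:  v_{5} + v_{6} + v_{7} = v_{1}  →  sig = [3:1]
  {3,5,7}:  v_{3} + v_{5} + v_{7} = 2·v_{6}  →  sig = [3:2]

Hence PRS(X_Σ) =
    [2:]
    [2:1]
    [2:1]
    [2:1,1]
    [2:2]
    [2:3]
    [3:1]
    [3:1]
    [3:2]


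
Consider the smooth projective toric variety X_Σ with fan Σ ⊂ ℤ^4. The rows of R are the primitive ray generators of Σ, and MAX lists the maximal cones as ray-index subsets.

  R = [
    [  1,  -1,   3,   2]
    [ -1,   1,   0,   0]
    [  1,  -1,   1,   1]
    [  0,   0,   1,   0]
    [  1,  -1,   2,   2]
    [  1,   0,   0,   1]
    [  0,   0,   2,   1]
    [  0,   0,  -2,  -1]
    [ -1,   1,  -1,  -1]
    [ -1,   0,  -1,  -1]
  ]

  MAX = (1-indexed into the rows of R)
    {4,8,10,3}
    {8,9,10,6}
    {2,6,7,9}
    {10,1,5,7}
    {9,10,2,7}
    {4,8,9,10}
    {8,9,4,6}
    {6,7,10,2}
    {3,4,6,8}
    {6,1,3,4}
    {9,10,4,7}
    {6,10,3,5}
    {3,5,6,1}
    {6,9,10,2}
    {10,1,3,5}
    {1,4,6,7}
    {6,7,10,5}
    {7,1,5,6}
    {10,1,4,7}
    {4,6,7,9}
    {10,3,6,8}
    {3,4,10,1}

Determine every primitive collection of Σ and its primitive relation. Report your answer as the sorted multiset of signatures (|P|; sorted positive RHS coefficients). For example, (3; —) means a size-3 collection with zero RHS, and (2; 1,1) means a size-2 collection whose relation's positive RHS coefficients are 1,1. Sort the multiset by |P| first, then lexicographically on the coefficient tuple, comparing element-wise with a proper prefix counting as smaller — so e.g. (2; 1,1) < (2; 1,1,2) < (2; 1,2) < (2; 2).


|primitive collections| = 16. Relations:

  P={3,9}:  v_{3} + v_{9} = 0  ⟹  sig = (2; —)
  P={7,8}:  v_{7} + v_{8} = 0  ⟹  sig = (2; —)
  P={1,8}:  v_{1} + v_{8} = v_{3}  ⟹  sig = (2; 1)
  P={1,9}:  v_{1} + v_{9} = v_{7}  ⟹  sig = (2; 1)
  P={3,7}:  v_{3} + v_{7} = v_{1}  ⟹  sig = (2; 1)
  P={4,5}:  v_{4} + v_{5} = v_{1}  ⟹  sig = (2; 1)
  P={2,4}:  v_{2} + v_{4} = v_{7} + v_{9}  ⟹  sig = (2; 1,1)
  P={2,3}:  v_{2} + v_{3} = v_{6} + v_{7} + v_{10}  ⟹  sig = (2; 1,1,1)
  P={2,8}:  v_{2} + v_{8} = v_{6} + v_{9} + v_{10}  ⟹  sig = (2; 1,1,1)
  P={5,8}:  v_{5} + v_{8} = v_{3} + v_{6} + v_{10}  ⟹  sig = (2; 1,1,1)
  P={5,9}:  v_{5} + v_{9} = v_{6} + v_{7} + v_{10}  ⟹  sig = (2; 1,1,1)
  P={1,2}:  v_{1} + v_{2} = v_{6} + 2·v_{7} + v_{10}  ⟹  sig = (2; 1,1,2)
  P={2,5}:  v_{2} + v_{5} = 2·v_{6} + 2·v_{7} + 2·v_{10}  ⟹  sig = (2; 2,2,2)
  P={4,6,10}:  v_{4} + v_{6} + v_{10} = 0  ⟹  sig = (3; —)
  P={1,6,10}:  v_{1} + v_{6} + v_{10} = v_{5}  ⟹  sig = (3; 1)
  P={6,7,9,10}:  v_{6} + v_{7} + v_{9} + v_{10} = v_{2}  ⟹  sig = (4; 1)

Signatures (|P|; sorted positive RHS coefficients), sorted:
    (2; —)
    (2; —)
    (2; 1)
    (2; 1)
    (2; 1)
    (2; 1)
    (2; 1,1)
    (2; 1,1,1)
    (2; 1,1,1)
    (2; 1,1,1)
    (2; 1,1,1)
    (2; 1,1,2)
    (2; 2,2,2)
    (3; —)
    (3; 1)
    (4; 1)
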